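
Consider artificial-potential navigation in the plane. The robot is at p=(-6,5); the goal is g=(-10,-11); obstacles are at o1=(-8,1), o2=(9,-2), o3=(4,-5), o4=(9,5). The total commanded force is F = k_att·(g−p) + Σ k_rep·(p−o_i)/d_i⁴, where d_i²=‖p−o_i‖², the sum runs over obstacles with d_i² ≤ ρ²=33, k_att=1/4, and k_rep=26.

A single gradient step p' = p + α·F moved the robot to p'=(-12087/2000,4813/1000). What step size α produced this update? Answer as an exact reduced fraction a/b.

α = 1/20

F_att = 1/4·(g−p) = 1/4·(-4,-16) = (-1.0000,-4.0000)
o1: d²=20 ≤ ρ²=33; F_rep = 26·(2,4)/20² = (0.1300,0.2600)
o2: d²=274 > ρ²=33 → inactive
o3: d²=200 > ρ²=33 → inactive
o4: d²=225 > ρ²=33 → inactive
F = F_att + ΣF_rep = (-0.8700,-3.7400)
Δp = p'−p = (-0.0435,-0.1870); α = Δx/Fx = (-87/2000) / (-87/100) = 1/20
check: Δy/Fy = (-187/1000) / (-187/50) = 1/20 ✓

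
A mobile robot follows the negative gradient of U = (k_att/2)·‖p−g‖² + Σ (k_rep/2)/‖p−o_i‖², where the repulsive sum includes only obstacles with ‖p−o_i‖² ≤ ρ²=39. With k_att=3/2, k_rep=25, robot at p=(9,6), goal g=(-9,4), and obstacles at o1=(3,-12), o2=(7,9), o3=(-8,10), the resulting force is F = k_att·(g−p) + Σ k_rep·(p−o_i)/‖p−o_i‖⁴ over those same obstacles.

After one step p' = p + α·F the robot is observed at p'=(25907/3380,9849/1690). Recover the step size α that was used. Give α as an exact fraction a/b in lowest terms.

F_att = 3/2·(g−p) = 3/2·(-18,-2) = (-27.0000,-3.0000)
o1: d²=360 > ρ²=39 → inactive
o2: d²=13 ≤ ρ²=39; F_rep = 25·(2,-3)/13² = (0.2959,-0.4438)
o3: d²=305 > ρ²=39 → inactive
F = F_att + ΣF_rep = (-26.7041,-3.4438)
Δp = p'−p = (-1.3352,-0.1722); α = Δx/Fx = (-4513/3380) / (-4513/169) = 1/20
check: Δy/Fy = (-291/1690) / (-582/169) = 1/20 ✓

α = 1/20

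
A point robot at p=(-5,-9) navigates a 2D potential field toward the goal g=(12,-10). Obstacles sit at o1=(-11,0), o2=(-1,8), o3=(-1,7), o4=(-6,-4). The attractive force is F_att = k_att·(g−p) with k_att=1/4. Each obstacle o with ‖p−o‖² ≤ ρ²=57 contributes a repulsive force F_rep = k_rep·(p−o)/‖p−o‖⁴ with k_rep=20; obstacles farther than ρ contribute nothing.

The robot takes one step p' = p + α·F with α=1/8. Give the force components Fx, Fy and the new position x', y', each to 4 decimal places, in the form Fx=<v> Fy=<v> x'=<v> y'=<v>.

F_att = 1/4·(g−p) = 1/4·(17,-1) = (4.2500,-0.2500)
o1: d²=117 > ρ²=57 → inactive
o2: d²=305 > ρ²=57 → inactive
o3: d²=272 > ρ²=57 → inactive
o4: d²=26 ≤ ρ²=57; F_rep = 20·(1,-5)/26² = (0.0296,-0.1479)
F = F_att + ΣF_rep = (4.2796,-0.3979)
p' = p + 1/8·F = (-4.4651,-9.0497)

Fx=4.2796 Fy=-0.3979 x'=-4.4651 y'=-9.0497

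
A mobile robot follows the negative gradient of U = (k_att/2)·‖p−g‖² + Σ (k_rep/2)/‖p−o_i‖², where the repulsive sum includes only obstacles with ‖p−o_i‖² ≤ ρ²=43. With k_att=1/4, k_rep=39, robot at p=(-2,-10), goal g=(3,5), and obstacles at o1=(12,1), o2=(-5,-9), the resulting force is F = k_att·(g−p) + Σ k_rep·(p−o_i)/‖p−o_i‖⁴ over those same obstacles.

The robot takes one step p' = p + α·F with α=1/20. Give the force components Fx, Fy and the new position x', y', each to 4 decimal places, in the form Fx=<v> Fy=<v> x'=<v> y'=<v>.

Fx=2.4200 Fy=3.3600 x'=-1.8790 y'=-9.8320

F_att = 1/4·(g−p) = 1/4·(5,15) = (1.2500,3.7500)
o1: d²=317 > ρ²=43 → inactive
o2: d²=10 ≤ ρ²=43; F_rep = 39·(3,-1)/10² = (1.1700,-0.3900)
F = F_att + ΣF_rep = (2.4200,3.3600)
p' = p + 1/20·F = (-1.8790,-9.8320)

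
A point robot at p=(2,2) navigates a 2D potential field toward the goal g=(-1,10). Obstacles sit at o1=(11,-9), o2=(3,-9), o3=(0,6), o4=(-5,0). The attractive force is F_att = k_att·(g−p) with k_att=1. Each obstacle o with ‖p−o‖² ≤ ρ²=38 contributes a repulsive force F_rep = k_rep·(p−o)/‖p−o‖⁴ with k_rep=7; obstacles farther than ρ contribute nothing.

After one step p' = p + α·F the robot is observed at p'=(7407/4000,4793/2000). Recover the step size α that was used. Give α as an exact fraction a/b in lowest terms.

α = 1/20

F_att = 1·(g−p) = 1·(-3,8) = (-3.0000,8.0000)
o1: d²=202 > ρ²=38 → inactive
o2: d²=122 > ρ²=38 → inactive
o3: d²=20 ≤ ρ²=38; F_rep = 7·(2,-4)/20² = (0.0350,-0.0700)
o4: d²=53 > ρ²=38 → inactive
F = F_att + ΣF_rep = (-2.9650,7.9300)
Δp = p'−p = (-0.1482,0.3965); α = Δx/Fx = (-593/4000) / (-593/200) = 1/20
check: Δy/Fy = (793/2000) / (793/100) = 1/20 ✓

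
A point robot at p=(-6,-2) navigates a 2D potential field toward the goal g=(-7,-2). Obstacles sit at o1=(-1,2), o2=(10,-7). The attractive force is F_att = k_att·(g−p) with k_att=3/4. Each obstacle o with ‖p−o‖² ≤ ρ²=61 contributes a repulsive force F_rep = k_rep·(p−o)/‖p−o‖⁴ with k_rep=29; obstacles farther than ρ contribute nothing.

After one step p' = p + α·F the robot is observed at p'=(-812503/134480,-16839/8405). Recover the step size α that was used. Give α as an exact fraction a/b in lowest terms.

α = 1/20

F_att = 3/4·(g−p) = 3/4·(-1,0) = (-0.7500,0.0000)
o1: d²=41 ≤ ρ²=61; F_rep = 29·(-5,-4)/41² = (-0.0863,-0.0690)
o2: d²=281 > ρ²=61 → inactive
F = F_att + ΣF_rep = (-0.8363,-0.0690)
Δp = p'−p = (-0.0418,-0.0035); α = Δx/Fx = (-5623/134480) / (-5623/6724) = 1/20
check: Δy/Fy = (-29/8405) / (-116/1681) = 1/20 ✓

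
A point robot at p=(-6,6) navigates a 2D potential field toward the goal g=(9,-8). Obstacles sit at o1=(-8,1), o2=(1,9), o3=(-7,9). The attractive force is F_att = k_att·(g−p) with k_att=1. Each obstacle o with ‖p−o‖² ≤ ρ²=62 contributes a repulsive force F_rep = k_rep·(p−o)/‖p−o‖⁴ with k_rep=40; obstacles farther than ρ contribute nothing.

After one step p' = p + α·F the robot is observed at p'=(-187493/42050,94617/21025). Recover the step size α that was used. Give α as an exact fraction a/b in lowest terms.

α = 1/10

F_att = 1·(g−p) = 1·(15,-14) = (15.0000,-14.0000)
o1: d²=29 ≤ ρ²=62; F_rep = 40·(2,5)/29² = (0.0951,0.2378)
o2: d²=58 ≤ ρ²=62; F_rep = 40·(-7,-3)/58² = (-0.0832,-0.0357)
o3: d²=10 ≤ ρ²=62; F_rep = 40·(1,-3)/10² = (0.4000,-1.2000)
F = F_att + ΣF_rep = (15.4119,-14.9979)
Δp = p'−p = (1.5412,-1.4998); α = Δx/Fx = (64807/42050) / (64807/4205) = 1/10
check: Δy/Fy = (-31533/21025) / (-63066/4205) = 1/10 ✓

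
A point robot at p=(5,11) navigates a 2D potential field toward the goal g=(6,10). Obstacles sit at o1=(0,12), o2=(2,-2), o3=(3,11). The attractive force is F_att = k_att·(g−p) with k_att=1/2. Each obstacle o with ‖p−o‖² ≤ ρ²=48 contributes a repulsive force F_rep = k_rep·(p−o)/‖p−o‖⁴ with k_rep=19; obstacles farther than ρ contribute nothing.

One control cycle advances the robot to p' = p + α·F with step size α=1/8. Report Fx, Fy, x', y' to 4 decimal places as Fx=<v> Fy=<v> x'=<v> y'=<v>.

F_att = 1/2·(g−p) = 1/2·(1,-1) = (0.5000,-0.5000)
o1: d²=26 ≤ ρ²=48; F_rep = 19·(5,-1)/26² = (0.1405,-0.0281)
o2: d²=178 > ρ²=48 → inactive
o3: d²=4 ≤ ρ²=48; F_rep = 19·(2,0)/4² = (2.3750,0.0000)
F = F_att + ΣF_rep = (3.0155,-0.5281)
p' = p + 1/8·F = (5.3769,10.9340)

Fx=3.0155 Fy=-0.5281 x'=5.3769 y'=10.9340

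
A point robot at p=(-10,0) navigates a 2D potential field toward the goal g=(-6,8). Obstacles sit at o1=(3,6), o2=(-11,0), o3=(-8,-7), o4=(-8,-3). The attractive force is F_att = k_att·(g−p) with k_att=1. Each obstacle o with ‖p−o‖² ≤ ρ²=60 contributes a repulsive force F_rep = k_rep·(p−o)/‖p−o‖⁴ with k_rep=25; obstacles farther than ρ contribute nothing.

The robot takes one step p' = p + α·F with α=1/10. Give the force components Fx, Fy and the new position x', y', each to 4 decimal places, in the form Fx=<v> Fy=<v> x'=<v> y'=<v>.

F_att = 1·(g−p) = 1·(4,8) = (4.0000,8.0000)
o1: d²=205 > ρ²=60 → inactive
o2: d²=1 ≤ ρ²=60; F_rep = 25·(1,0)/1² = (25.0000,0.0000)
o3: d²=53 ≤ ρ²=60; F_rep = 25·(-2,7)/53² = (-0.0178,0.0623)
o4: d²=13 ≤ ρ²=60; F_rep = 25·(-2,3)/13² = (-0.2959,0.4438)
F = F_att + ΣF_rep = (28.6863,8.5061)
p' = p + 1/10·F = (-7.1314,0.8506)

Fx=28.6863 Fy=8.5061 x'=-7.1314 y'=0.8506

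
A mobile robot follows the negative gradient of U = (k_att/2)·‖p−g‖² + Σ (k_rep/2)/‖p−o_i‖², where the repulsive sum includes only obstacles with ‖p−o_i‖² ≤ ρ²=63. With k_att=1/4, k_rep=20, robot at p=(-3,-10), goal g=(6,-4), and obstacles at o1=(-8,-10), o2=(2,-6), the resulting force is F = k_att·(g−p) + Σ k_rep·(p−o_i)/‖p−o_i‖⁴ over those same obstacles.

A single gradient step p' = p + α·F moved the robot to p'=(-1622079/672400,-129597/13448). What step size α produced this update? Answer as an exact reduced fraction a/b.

α = 1/4

F_att = 1/4·(g−p) = 1/4·(9,6) = (2.2500,1.5000)
o1: d²=25 ≤ ρ²=63; F_rep = 20·(5,0)/25² = (0.1600,0.0000)
o2: d²=41 ≤ ρ²=63; F_rep = 20·(-5,-4)/41² = (-0.0595,-0.0476)
F = F_att + ΣF_rep = (2.3505,1.4524)
Δp = p'−p = (0.5876,0.3631); α = Δx/Fx = (395121/672400) / (395121/168100) = 1/4
check: Δy/Fy = (4883/13448) / (4883/3362) = 1/4 ✓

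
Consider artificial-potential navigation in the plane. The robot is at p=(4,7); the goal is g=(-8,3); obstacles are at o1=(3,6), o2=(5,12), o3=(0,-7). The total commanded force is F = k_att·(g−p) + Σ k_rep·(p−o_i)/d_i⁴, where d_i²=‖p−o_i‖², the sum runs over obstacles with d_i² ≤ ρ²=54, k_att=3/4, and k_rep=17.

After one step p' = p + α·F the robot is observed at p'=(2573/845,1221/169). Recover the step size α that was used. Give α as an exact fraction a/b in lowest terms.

α = 1/5

F_att = 3/4·(g−p) = 3/4·(-12,-4) = (-9.0000,-3.0000)
o1: d²=2 ≤ ρ²=54; F_rep = 17·(1,1)/2² = (4.2500,4.2500)
o2: d²=26 ≤ ρ²=54; F_rep = 17·(-1,-5)/26² = (-0.0251,-0.1257)
o3: d²=212 > ρ²=54 → inactive
F = F_att + ΣF_rep = (-4.7751,1.1243)
Δp = p'−p = (-0.9550,0.2249); α = Δx/Fx = (-807/845) / (-807/169) = 1/5
check: Δy/Fy = (38/169) / (190/169) = 1/5 ✓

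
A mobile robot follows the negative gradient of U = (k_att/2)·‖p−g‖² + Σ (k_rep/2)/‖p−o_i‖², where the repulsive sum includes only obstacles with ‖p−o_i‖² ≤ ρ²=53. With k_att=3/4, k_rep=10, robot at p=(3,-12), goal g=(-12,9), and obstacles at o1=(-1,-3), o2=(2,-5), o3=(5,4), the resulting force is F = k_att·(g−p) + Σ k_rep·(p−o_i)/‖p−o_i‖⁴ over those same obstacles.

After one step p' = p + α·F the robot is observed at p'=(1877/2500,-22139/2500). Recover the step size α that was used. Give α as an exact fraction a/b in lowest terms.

α = 1/5

F_att = 3/4·(g−p) = 3/4·(-15,21) = (-11.2500,15.7500)
o1: d²=97 > ρ²=53 → inactive
o2: d²=50 ≤ ρ²=53; F_rep = 10·(1,-7)/50² = (0.0040,-0.0280)
o3: d²=260 > ρ²=53 → inactive
F = F_att + ΣF_rep = (-11.2460,15.7220)
Δp = p'−p = (-2.2492,3.1444); α = Δx/Fx = (-5623/2500) / (-5623/500) = 1/5
check: Δy/Fy = (7861/2500) / (7861/500) = 1/5 ✓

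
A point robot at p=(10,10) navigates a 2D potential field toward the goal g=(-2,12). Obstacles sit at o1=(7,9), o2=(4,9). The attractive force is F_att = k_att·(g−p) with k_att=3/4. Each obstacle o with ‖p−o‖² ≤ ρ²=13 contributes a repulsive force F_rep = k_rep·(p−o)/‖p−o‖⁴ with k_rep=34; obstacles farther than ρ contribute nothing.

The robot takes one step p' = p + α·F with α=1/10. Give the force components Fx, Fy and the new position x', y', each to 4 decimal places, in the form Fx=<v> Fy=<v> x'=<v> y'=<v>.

F_att = 3/4·(g−p) = 3/4·(-12,2) = (-9.0000,1.5000)
o1: d²=10 ≤ ρ²=13; F_rep = 34·(3,1)/10² = (1.0200,0.3400)
o2: d²=37 > ρ²=13 → inactive
F = F_att + ΣF_rep = (-7.9800,1.8400)
p' = p + 1/10·F = (9.2020,10.1840)

Fx=-7.9800 Fy=1.8400 x'=9.2020 y'=10.1840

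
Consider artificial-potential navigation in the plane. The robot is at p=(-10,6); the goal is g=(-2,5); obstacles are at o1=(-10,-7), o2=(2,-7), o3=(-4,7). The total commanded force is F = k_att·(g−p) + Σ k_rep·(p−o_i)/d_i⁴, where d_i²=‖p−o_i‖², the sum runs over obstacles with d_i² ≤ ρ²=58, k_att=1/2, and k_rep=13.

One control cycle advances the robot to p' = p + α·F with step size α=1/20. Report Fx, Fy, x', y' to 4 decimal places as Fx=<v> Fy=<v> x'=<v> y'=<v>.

Fx=3.9430 Fy=-0.5095 x'=-9.8028 y'=5.9745

F_att = 1/2·(g−p) = 1/2·(8,-1) = (4.0000,-0.5000)
o1: d²=169 > ρ²=58 → inactive
o2: d²=313 > ρ²=58 → inactive
o3: d²=37 ≤ ρ²=58; F_rep = 13·(-6,-1)/37² = (-0.0570,-0.0095)
F = F_att + ΣF_rep = (3.9430,-0.5095)
p' = p + 1/20·F = (-9.8028,5.9745)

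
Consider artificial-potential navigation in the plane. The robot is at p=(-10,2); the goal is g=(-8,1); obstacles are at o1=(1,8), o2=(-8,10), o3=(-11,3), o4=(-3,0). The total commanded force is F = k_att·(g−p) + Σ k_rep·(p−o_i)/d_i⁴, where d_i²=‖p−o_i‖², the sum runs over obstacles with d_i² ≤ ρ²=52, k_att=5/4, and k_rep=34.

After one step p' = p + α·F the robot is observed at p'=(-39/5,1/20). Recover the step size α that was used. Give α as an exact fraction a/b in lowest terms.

α = 1/5

F_att = 5/4·(g−p) = 5/4·(2,-1) = (2.5000,-1.2500)
o1: d²=157 > ρ²=52 → inactive
o2: d²=68 > ρ²=52 → inactive
o3: d²=2 ≤ ρ²=52; F_rep = 34·(1,-1)/2² = (8.5000,-8.5000)
o4: d²=53 > ρ²=52 → inactive
F = F_att + ΣF_rep = (11.0000,-9.7500)
Δp = p'−p = (2.2000,-1.9500); α = Δx/Fx = (11/5) / (11) = 1/5
check: Δy/Fy = (-39/20) / (-39/4) = 1/5 ✓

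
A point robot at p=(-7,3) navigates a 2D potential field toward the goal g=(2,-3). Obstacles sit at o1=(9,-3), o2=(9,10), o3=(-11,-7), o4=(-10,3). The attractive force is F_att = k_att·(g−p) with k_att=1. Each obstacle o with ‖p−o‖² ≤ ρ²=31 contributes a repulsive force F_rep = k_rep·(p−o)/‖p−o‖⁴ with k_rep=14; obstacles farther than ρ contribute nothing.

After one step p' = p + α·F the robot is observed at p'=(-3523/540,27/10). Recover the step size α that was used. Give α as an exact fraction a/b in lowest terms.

α = 1/20

F_att = 1·(g−p) = 1·(9,-6) = (9.0000,-6.0000)
o1: d²=292 > ρ²=31 → inactive
o2: d²=305 > ρ²=31 → inactive
o3: d²=116 > ρ²=31 → inactive
o4: d²=9 ≤ ρ²=31; F_rep = 14·(3,0)/9² = (0.5185,0.0000)
F = F_att + ΣF_rep = (9.5185,-6.0000)
Δp = p'−p = (0.4759,-0.3000); α = Δx/Fx = (257/540) / (257/27) = 1/20
check: Δy/Fy = (-3/10) / (-6) = 1/20 ✓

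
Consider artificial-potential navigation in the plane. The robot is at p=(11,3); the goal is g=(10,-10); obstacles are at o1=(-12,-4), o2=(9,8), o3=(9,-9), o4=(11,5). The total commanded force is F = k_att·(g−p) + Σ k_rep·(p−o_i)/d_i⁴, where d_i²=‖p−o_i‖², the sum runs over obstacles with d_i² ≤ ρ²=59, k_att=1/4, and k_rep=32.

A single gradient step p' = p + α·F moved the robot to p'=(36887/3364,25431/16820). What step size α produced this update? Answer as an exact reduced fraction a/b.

F_att = 1/4·(g−p) = 1/4·(-1,-13) = (-0.2500,-3.2500)
o1: d²=578 > ρ²=59 → inactive
o2: d²=29 ≤ ρ²=59; F_rep = 32·(2,-5)/29² = (0.0761,-0.1902)
o3: d²=148 > ρ²=59 → inactive
o4: d²=4 ≤ ρ²=59; F_rep = 32·(0,-2)/4² = (0.0000,-4.0000)
F = F_att + ΣF_rep = (-0.1739,-7.4402)
Δp = p'−p = (-0.0348,-1.4880); α = Δx/Fx = (-117/3364) / (-585/3364) = 1/5
check: Δy/Fy = (-25029/16820) / (-25029/3364) = 1/5 ✓

α = 1/5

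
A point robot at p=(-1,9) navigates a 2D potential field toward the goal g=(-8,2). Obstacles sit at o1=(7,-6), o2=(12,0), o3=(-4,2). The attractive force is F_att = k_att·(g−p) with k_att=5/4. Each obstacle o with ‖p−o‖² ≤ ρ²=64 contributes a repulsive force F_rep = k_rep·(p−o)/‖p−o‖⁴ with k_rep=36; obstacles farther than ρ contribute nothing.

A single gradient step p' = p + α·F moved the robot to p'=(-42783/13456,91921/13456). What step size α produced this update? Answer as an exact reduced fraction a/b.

F_att = 5/4·(g−p) = 5/4·(-7,-7) = (-8.7500,-8.7500)
o1: d²=289 > ρ²=64 → inactive
o2: d²=250 > ρ²=64 → inactive
o3: d²=58 ≤ ρ²=64; F_rep = 36·(3,7)/58² = (0.0321,0.0749)
F = F_att + ΣF_rep = (-8.7179,-8.6751)
Δp = p'−p = (-2.1795,-2.1688); α = Δx/Fx = (-29327/13456) / (-29327/3364) = 1/4
check: Δy/Fy = (-29183/13456) / (-29183/3364) = 1/4 ✓

α = 1/4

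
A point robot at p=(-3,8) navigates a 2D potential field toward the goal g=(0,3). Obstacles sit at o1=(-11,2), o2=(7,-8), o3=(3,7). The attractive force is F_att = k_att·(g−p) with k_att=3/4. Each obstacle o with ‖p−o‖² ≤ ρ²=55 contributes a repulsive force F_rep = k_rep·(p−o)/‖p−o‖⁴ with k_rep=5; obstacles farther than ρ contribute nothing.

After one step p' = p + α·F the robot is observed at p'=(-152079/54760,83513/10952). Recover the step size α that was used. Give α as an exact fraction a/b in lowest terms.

F_att = 3/4·(g−p) = 3/4·(3,-5) = (2.2500,-3.7500)
o1: d²=100 > ρ²=55 → inactive
o2: d²=356 > ρ²=55 → inactive
o3: d²=37 ≤ ρ²=55; F_rep = 5·(-6,1)/37² = (-0.0219,0.0037)
F = F_att + ΣF_rep = (2.2281,-3.7463)
Δp = p'−p = (0.2228,-0.3746); α = Δx/Fx = (12201/54760) / (12201/5476) = 1/10
check: Δy/Fy = (-4103/10952) / (-20515/5476) = 1/10 ✓

α = 1/10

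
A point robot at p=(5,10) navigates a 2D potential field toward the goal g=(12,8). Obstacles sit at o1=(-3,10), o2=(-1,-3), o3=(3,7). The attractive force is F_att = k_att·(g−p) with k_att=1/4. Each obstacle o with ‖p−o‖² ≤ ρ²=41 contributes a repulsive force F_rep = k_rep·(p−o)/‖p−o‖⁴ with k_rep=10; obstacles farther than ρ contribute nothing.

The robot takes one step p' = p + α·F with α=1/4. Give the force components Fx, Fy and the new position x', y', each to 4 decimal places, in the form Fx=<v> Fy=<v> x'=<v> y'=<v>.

Fx=1.8683 Fy=-0.3225 x'=5.4671 y'=9.9194

F_att = 1/4·(g−p) = 1/4·(7,-2) = (1.7500,-0.5000)
o1: d²=64 > ρ²=41 → inactive
o2: d²=205 > ρ²=41 → inactive
o3: d²=13 ≤ ρ²=41; F_rep = 10·(2,3)/13² = (0.1183,0.1775)
F = F_att + ΣF_rep = (1.8683,-0.3225)
p' = p + 1/4·F = (5.4671,9.9194)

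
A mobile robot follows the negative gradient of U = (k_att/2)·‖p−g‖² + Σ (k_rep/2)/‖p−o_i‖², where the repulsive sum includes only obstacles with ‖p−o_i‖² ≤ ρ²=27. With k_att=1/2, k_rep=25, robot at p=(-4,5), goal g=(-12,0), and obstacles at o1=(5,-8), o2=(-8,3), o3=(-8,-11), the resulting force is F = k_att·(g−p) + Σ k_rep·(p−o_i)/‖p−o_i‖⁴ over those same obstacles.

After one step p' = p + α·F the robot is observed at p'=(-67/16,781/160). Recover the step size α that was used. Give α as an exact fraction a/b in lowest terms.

α = 1/20

F_att = 1/2·(g−p) = 1/2·(-8,-5) = (-4.0000,-2.5000)
o1: d²=250 > ρ²=27 → inactive
o2: d²=20 ≤ ρ²=27; F_rep = 25·(4,2)/20² = (0.2500,0.1250)
o3: d²=272 > ρ²=27 → inactive
F = F_att + ΣF_rep = (-3.7500,-2.3750)
Δp = p'−p = (-0.1875,-0.1187); α = Δx/Fx = (-3/16) / (-15/4) = 1/20
check: Δy/Fy = (-19/160) / (-19/8) = 1/20 ✓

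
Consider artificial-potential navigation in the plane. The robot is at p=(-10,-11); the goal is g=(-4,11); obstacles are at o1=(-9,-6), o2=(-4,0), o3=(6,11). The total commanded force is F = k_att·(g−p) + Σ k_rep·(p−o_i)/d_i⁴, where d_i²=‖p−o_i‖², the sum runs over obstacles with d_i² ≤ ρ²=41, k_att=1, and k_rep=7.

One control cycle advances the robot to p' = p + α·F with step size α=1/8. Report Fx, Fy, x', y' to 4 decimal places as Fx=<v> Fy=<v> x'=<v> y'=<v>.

F_att = 1·(g−p) = 1·(6,22) = (6.0000,22.0000)
o1: d²=26 ≤ ρ²=41; F_rep = 7·(-1,-5)/26² = (-0.0104,-0.0518)
o2: d²=157 > ρ²=41 → inactive
o3: d²=740 > ρ²=41 → inactive
F = F_att + ΣF_rep = (5.9896,21.9482)
p' = p + 1/8·F = (-9.2513,-8.2565)

Fx=5.9896 Fy=21.9482 x'=-9.2513 y'=-8.2565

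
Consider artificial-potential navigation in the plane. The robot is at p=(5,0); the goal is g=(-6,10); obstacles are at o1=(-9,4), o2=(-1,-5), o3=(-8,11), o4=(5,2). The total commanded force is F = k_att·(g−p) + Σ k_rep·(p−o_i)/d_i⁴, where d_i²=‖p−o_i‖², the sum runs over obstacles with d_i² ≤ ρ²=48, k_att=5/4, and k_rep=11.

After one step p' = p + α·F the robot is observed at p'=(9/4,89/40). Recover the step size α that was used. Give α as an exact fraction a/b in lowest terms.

α = 1/5

F_att = 5/4·(g−p) = 5/4·(-11,10) = (-13.7500,12.5000)
o1: d²=212 > ρ²=48 → inactive
o2: d²=61 > ρ²=48 → inactive
o3: d²=290 > ρ²=48 → inactive
o4: d²=4 ≤ ρ²=48; F_rep = 11·(0,-2)/4² = (0.0000,-1.3750)
F = F_att + ΣF_rep = (-13.7500,11.1250)
Δp = p'−p = (-2.7500,2.2250); α = Δx/Fx = (-11/4) / (-55/4) = 1/5
check: Δy/Fy = (89/40) / (89/8) = 1/5 ✓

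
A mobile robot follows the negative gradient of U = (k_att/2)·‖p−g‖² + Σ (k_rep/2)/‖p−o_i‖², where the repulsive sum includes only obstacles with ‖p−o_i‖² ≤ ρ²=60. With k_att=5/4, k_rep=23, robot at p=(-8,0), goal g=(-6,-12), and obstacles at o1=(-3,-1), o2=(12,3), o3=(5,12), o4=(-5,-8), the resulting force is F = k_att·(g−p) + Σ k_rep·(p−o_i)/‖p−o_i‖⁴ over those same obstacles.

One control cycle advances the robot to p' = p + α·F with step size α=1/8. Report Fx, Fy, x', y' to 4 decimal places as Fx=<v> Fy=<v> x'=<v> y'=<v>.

Fx=2.3299 Fy=-14.9660 x'=-7.7088 y'=-1.8707

F_att = 5/4·(g−p) = 5/4·(2,-12) = (2.5000,-15.0000)
o1: d²=26 ≤ ρ²=60; F_rep = 23·(-5,1)/26² = (-0.1701,0.0340)
o2: d²=409 > ρ²=60 → inactive
o3: d²=313 > ρ²=60 → inactive
o4: d²=73 > ρ²=60 → inactive
F = F_att + ΣF_rep = (2.3299,-14.9660)
p' = p + 1/8·F = (-7.7088,-1.8707)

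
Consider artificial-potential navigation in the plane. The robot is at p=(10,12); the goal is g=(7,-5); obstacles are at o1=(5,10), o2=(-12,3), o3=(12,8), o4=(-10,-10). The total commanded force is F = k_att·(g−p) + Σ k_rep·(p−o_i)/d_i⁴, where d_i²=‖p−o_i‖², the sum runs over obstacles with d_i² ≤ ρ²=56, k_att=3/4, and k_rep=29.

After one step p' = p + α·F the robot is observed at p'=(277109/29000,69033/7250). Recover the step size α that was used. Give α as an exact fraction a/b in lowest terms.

F_att = 3/4·(g−p) = 3/4·(-3,-17) = (-2.2500,-12.7500)
o1: d²=29 ≤ ρ²=56; F_rep = 29·(5,2)/29² = (0.1724,0.0690)
o2: d²=565 > ρ²=56 → inactive
o3: d²=20 ≤ ρ²=56; F_rep = 29·(-2,4)/20² = (-0.1450,0.2900)
o4: d²=884 > ρ²=56 → inactive
F = F_att + ΣF_rep = (-2.2226,-12.3910)
Δp = p'−p = (-0.4445,-2.4782); α = Δx/Fx = (-12891/29000) / (-12891/5800) = 1/5
check: Δy/Fy = (-17967/7250) / (-17967/1450) = 1/5 ✓

α = 1/5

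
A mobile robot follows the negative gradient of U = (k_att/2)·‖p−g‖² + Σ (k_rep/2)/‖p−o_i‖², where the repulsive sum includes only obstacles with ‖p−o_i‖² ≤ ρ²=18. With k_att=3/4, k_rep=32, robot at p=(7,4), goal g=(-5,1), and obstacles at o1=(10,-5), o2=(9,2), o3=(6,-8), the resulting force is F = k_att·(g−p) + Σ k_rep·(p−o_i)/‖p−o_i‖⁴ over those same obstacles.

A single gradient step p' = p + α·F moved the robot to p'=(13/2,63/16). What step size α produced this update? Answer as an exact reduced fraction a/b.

F_att = 3/4·(g−p) = 3/4·(-12,-3) = (-9.0000,-2.2500)
o1: d²=90 > ρ²=18 → inactive
o2: d²=8 ≤ ρ²=18; F_rep = 32·(-2,2)/8² = (-1.0000,1.0000)
o3: d²=145 > ρ²=18 → inactive
F = F_att + ΣF_rep = (-10.0000,-1.2500)
Δp = p'−p = (-0.5000,-0.0625); α = Δx/Fx = (-1/2) / (-10) = 1/20
check: Δy/Fy = (-1/16) / (-5/4) = 1/20 ✓

α = 1/20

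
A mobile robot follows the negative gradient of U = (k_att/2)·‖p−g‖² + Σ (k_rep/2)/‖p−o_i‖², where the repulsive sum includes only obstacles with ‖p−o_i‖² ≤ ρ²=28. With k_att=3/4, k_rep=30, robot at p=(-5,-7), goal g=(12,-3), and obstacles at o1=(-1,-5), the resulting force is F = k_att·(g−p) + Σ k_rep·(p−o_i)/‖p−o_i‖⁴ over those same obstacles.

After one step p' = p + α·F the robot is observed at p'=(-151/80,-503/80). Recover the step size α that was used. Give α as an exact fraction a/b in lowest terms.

F_att = 3/4·(g−p) = 3/4·(17,4) = (12.7500,3.0000)
o1: d²=20 ≤ ρ²=28; F_rep = 30·(-4,-2)/20² = (-0.3000,-0.1500)
F = F_att + ΣF_rep = (12.4500,2.8500)
Δp = p'−p = (3.1125,0.7125); α = Δx/Fx = (249/80) / (249/20) = 1/4
check: Δy/Fy = (57/80) / (57/20) = 1/4 ✓

α = 1/4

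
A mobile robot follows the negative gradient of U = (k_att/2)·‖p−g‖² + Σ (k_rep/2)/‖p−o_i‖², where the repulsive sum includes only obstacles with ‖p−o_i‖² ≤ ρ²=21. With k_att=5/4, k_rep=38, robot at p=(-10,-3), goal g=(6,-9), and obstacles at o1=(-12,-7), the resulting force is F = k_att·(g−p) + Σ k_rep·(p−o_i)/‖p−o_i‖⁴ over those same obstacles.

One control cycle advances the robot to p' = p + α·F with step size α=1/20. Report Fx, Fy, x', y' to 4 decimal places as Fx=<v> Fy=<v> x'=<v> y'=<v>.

Fx=20.1900 Fy=-7.1200 x'=-8.9905 y'=-3.3560

F_att = 5/4·(g−p) = 5/4·(16,-6) = (20.0000,-7.5000)
o1: d²=20 ≤ ρ²=21; F_rep = 38·(2,4)/20² = (0.1900,0.3800)
F = F_att + ΣF_rep = (20.1900,-7.1200)
p' = p + 1/20·F = (-8.9905,-3.3560)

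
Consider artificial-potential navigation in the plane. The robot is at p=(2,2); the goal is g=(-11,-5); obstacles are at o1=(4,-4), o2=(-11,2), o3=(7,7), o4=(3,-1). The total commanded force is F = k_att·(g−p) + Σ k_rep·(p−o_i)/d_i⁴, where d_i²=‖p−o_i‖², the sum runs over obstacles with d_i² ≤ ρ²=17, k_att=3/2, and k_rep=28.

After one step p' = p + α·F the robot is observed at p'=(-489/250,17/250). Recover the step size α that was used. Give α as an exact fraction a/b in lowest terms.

F_att = 3/2·(g−p) = 3/2·(-13,-7) = (-19.5000,-10.5000)
o1: d²=40 > ρ²=17 → inactive
o2: d²=169 > ρ²=17 → inactive
o3: d²=50 > ρ²=17 → inactive
o4: d²=10 ≤ ρ²=17; F_rep = 28·(-1,3)/10² = (-0.2800,0.8400)
F = F_att + ΣF_rep = (-19.7800,-9.6600)
Δp = p'−p = (-3.9560,-1.9320); α = Δx/Fx = (-989/250) / (-989/50) = 1/5
check: Δy/Fy = (-483/250) / (-483/50) = 1/5 ✓

α = 1/5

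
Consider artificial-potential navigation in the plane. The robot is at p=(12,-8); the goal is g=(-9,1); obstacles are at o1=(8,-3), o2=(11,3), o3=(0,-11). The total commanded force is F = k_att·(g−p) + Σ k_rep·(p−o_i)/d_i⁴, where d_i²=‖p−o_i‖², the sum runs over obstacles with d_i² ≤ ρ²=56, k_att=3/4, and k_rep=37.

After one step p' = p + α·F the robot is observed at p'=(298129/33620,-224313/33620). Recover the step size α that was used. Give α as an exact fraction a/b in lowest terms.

F_att = 3/4·(g−p) = 3/4·(-21,9) = (-15.7500,6.7500)
o1: d²=41 ≤ ρ²=56; F_rep = 37·(4,-5)/41² = (0.0880,-0.1101)
o2: d²=122 > ρ²=56 → inactive
o3: d²=153 > ρ²=56 → inactive
F = F_att + ΣF_rep = (-15.6620,6.6399)
Δp = p'−p = (-3.1324,1.3280); α = Δx/Fx = (-105311/33620) / (-105311/6724) = 1/5
check: Δy/Fy = (44647/33620) / (44647/6724) = 1/5 ✓

α = 1/5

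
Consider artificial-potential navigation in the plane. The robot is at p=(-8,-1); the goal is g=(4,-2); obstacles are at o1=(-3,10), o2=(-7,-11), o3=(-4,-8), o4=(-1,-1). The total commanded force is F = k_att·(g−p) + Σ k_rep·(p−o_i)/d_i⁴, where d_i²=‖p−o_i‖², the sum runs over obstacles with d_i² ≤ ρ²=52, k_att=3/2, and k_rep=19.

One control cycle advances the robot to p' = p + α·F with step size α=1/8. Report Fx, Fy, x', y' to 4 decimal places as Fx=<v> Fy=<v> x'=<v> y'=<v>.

F_att = 3/2·(g−p) = 3/2·(12,-1) = (18.0000,-1.5000)
o1: d²=146 > ρ²=52 → inactive
o2: d²=101 > ρ²=52 → inactive
o3: d²=65 > ρ²=52 → inactive
o4: d²=49 ≤ ρ²=52; F_rep = 19·(-7,0)/49² = (-0.0554,0.0000)
F = F_att + ΣF_rep = (17.9446,-1.5000)
p' = p + 1/8·F = (-5.7569,-1.1875)

Fx=17.9446 Fy=-1.5000 x'=-5.7569 y'=-1.1875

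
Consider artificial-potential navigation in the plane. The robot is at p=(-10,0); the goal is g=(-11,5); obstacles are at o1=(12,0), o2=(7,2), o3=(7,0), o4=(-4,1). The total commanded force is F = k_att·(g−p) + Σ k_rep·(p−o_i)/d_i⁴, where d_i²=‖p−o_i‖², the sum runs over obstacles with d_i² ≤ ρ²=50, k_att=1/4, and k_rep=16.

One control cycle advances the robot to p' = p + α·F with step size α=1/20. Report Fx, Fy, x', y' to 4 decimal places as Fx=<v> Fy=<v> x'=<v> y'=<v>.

Fx=-0.3201 Fy=1.2383 x'=-10.0160 y'=0.0619

F_att = 1/4·(g−p) = 1/4·(-1,5) = (-0.2500,1.2500)
o1: d²=484 > ρ²=50 → inactive
o2: d²=293 > ρ²=50 → inactive
o3: d²=289 > ρ²=50 → inactive
o4: d²=37 ≤ ρ²=50; F_rep = 16·(-6,-1)/37² = (-0.0701,-0.0117)
F = F_att + ΣF_rep = (-0.3201,1.2383)
p' = p + 1/20·F = (-10.0160,0.0619)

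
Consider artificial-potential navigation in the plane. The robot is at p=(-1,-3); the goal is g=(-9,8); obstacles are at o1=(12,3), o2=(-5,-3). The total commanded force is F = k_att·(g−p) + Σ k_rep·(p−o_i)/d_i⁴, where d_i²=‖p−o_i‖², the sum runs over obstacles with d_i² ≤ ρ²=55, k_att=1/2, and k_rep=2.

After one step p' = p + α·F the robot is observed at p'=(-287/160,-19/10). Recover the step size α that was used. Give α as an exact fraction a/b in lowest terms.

α = 1/5

F_att = 1/2·(g−p) = 1/2·(-8,11) = (-4.0000,5.5000)
o1: d²=205 > ρ²=55 → inactive
o2: d²=16 ≤ ρ²=55; F_rep = 2·(4,0)/16² = (0.0312,0.0000)
F = F_att + ΣF_rep = (-3.9688,5.5000)
Δp = p'−p = (-0.7937,1.1000); α = Δx/Fx = (-127/160) / (-127/32) = 1/5
check: Δy/Fy = (11/10) / (11/2) = 1/5 ✓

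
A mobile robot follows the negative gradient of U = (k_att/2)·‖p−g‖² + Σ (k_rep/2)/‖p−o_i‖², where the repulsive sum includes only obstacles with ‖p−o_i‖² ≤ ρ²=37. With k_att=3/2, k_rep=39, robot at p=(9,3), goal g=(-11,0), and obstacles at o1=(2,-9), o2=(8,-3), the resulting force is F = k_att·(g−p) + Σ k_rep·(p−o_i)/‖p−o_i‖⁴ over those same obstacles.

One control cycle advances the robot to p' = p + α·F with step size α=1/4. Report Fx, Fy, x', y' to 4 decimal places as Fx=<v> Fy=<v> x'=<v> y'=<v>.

Fx=-29.9715 Fy=-4.3291 x'=1.5071 y'=1.9177

F_att = 3/2·(g−p) = 3/2·(-20,-3) = (-30.0000,-4.5000)
o1: d²=193 > ρ²=37 → inactive
o2: d²=37 ≤ ρ²=37; F_rep = 39·(1,6)/37² = (0.0285,0.1709)
F = F_att + ΣF_rep = (-29.9715,-4.3291)
p' = p + 1/4·F = (1.5071,1.9177)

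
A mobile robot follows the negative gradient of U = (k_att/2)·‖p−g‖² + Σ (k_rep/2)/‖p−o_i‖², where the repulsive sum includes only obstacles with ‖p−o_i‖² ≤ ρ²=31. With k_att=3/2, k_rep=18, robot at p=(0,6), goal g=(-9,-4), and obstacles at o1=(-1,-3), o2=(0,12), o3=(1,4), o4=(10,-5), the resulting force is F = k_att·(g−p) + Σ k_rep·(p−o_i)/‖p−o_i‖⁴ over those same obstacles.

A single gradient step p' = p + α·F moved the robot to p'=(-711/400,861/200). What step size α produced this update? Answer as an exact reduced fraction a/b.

F_att = 3/2·(g−p) = 3/2·(-9,-10) = (-13.5000,-15.0000)
o1: d²=82 > ρ²=31 → inactive
o2: d²=36 > ρ²=31 → inactive
o3: d²=5 ≤ ρ²=31; F_rep = 18·(-1,2)/5² = (-0.7200,1.4400)
o4: d²=221 > ρ²=31 → inactive
F = F_att + ΣF_rep = (-14.2200,-13.5600)
Δp = p'−p = (-1.7775,-1.6950); α = Δx/Fx = (-711/400) / (-711/50) = 1/8
check: Δy/Fy = (-339/200) / (-339/25) = 1/8 ✓

α = 1/8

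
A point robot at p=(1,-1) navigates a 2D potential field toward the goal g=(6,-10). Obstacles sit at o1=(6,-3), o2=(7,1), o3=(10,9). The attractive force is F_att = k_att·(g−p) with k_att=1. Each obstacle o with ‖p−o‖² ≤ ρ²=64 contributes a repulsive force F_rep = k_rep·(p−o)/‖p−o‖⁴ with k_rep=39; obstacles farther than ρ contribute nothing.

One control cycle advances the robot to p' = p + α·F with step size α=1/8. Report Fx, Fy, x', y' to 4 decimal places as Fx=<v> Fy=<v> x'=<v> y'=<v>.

F_att = 1·(g−p) = 1·(5,-9) = (5.0000,-9.0000)
o1: d²=29 ≤ ρ²=64; F_rep = 39·(-5,2)/29² = (-0.2319,0.0927)
o2: d²=40 ≤ ρ²=64; F_rep = 39·(-6,-2)/40² = (-0.1462,-0.0488)
o3: d²=181 > ρ²=64 → inactive
F = F_att + ΣF_rep = (4.6219,-8.9560)
p' = p + 1/8·F = (1.5777,-2.1195)

Fx=4.6219 Fy=-8.9560 x'=1.5777 y'=-2.1195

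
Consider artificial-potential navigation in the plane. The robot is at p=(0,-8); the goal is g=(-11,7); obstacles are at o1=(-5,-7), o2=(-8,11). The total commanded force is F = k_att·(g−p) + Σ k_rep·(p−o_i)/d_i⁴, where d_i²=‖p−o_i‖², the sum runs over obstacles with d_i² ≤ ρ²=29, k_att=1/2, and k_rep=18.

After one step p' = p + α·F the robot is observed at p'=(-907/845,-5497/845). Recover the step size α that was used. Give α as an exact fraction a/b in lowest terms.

F_att = 1/2·(g−p) = 1/2·(-11,15) = (-5.5000,7.5000)
o1: d²=26 ≤ ρ²=29; F_rep = 18·(5,-1)/26² = (0.1331,-0.0266)
o2: d²=425 > ρ²=29 → inactive
F = F_att + ΣF_rep = (-5.3669,7.4734)
Δp = p'−p = (-1.0734,1.4947); α = Δx/Fx = (-907/845) / (-907/169) = 1/5
check: Δy/Fy = (1263/845) / (1263/169) = 1/5 ✓

α = 1/5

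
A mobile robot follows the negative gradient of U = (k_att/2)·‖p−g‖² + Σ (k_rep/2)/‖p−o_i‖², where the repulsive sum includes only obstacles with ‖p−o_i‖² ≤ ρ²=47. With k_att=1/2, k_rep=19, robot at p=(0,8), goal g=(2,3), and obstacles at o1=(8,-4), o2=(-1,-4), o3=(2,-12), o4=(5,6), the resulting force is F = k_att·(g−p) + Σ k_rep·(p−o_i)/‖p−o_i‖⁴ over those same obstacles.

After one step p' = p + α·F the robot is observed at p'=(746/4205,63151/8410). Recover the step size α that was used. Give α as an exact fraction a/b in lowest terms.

α = 1/5

F_att = 1/2·(g−p) = 1/2·(2,-5) = (1.0000,-2.5000)
o1: d²=208 > ρ²=47 → inactive
o2: d²=145 > ρ²=47 → inactive
o3: d²=404 > ρ²=47 → inactive
o4: d²=29 ≤ ρ²=47; F_rep = 19·(-5,2)/29² = (-0.1130,0.0452)
F = F_att + ΣF_rep = (0.8870,-2.4548)
Δp = p'−p = (0.1774,-0.4910); α = Δx/Fx = (746/4205) / (746/841) = 1/5
check: Δy/Fy = (-4129/8410) / (-4129/1682) = 1/5 ✓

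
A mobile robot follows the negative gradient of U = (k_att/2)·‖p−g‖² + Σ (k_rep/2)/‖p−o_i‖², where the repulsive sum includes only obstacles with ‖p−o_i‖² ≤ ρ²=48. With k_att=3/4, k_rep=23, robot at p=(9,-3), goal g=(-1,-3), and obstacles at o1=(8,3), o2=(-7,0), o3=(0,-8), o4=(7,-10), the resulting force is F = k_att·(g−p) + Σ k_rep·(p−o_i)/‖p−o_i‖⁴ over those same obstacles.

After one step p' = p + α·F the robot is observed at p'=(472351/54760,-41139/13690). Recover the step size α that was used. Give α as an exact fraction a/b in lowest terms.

α = 1/20

F_att = 3/4·(g−p) = 3/4·(-10,0) = (-7.5000,0.0000)
o1: d²=37 ≤ ρ²=48; F_rep = 23·(1,-6)/37² = (0.0168,-0.1008)
o2: d²=265 > ρ²=48 → inactive
o3: d²=106 > ρ²=48 → inactive
o4: d²=53 > ρ²=48 → inactive
F = F_att + ΣF_rep = (-7.4832,-0.1008)
Δp = p'−p = (-0.3742,-0.0050); α = Δx/Fx = (-20489/54760) / (-20489/2738) = 1/20
check: Δy/Fy = (-69/13690) / (-138/1369) = 1/20 ✓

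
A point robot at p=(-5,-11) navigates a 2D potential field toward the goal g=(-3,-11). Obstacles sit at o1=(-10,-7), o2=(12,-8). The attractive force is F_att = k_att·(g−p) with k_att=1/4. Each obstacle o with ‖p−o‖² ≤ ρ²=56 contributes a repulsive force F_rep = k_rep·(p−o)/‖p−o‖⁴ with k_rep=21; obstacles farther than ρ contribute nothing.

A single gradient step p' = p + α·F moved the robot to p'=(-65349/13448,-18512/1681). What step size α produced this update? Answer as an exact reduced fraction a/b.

F_att = 1/4·(g−p) = 1/4·(2,0) = (0.5000,0.0000)
o1: d²=41 ≤ ρ²=56; F_rep = 21·(5,-4)/41² = (0.0625,-0.0500)
o2: d²=298 > ρ²=56 → inactive
F = F_att + ΣF_rep = (0.5625,-0.0500)
Δp = p'−p = (0.1406,-0.0125); α = Δx/Fx = (1891/13448) / (1891/3362) = 1/4
check: Δy/Fy = (-21/1681) / (-84/1681) = 1/4 ✓

α = 1/4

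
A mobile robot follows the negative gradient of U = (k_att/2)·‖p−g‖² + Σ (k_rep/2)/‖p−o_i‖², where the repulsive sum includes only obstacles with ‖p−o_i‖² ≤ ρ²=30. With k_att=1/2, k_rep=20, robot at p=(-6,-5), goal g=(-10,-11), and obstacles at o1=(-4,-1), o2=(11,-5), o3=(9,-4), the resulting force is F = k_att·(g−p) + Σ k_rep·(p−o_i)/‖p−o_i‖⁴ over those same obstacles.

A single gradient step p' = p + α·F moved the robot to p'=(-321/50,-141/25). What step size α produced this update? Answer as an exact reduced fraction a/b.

F_att = 1/2·(g−p) = 1/2·(-4,-6) = (-2.0000,-3.0000)
o1: d²=20 ≤ ρ²=30; F_rep = 20·(-2,-4)/20² = (-0.1000,-0.2000)
o2: d²=289 > ρ²=30 → inactive
o3: d²=226 > ρ²=30 → inactive
F = F_att + ΣF_rep = (-2.1000,-3.2000)
Δp = p'−p = (-0.4200,-0.6400); α = Δx/Fx = (-21/50) / (-21/10) = 1/5
check: Δy/Fy = (-16/25) / (-16/5) = 1/5 ✓

α = 1/5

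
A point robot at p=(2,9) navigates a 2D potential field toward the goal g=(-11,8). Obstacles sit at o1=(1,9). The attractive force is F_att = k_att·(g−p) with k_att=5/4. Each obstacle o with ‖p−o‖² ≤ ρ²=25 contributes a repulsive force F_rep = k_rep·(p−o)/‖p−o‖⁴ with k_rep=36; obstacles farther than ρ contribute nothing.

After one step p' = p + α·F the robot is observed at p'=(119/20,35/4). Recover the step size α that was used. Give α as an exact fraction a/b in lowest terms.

α = 1/5

F_att = 5/4·(g−p) = 5/4·(-13,-1) = (-16.2500,-1.2500)
o1: d²=1 ≤ ρ²=25; F_rep = 36·(1,0)/1² = (36.0000,0.0000)
F = F_att + ΣF_rep = (19.7500,-1.2500)
Δp = p'−p = (3.9500,-0.2500); α = Δx/Fx = (79/20) / (79/4) = 1/5
check: Δy/Fy = (-1/4) / (-5/4) = 1/5 ✓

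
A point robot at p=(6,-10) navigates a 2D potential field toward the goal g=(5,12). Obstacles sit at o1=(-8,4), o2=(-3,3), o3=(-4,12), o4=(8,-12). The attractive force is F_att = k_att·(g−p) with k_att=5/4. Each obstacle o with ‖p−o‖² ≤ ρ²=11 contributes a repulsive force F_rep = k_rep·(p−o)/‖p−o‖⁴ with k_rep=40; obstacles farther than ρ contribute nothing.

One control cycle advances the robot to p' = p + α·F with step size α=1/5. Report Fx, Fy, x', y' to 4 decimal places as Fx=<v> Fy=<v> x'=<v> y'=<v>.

F_att = 5/4·(g−p) = 5/4·(-1,22) = (-1.2500,27.5000)
o1: d²=392 > ρ²=11 → inactive
o2: d²=250 > ρ²=11 → inactive
o3: d²=584 > ρ²=11 → inactive
o4: d²=8 ≤ ρ²=11; F_rep = 40·(-2,2)/8² = (-1.2500,1.2500)
F = F_att + ΣF_rep = (-2.5000,28.7500)
p' = p + 1/5·F = (5.5000,-4.2500)

Fx=-2.5000 Fy=28.7500 x'=5.5000 y'=-4.2500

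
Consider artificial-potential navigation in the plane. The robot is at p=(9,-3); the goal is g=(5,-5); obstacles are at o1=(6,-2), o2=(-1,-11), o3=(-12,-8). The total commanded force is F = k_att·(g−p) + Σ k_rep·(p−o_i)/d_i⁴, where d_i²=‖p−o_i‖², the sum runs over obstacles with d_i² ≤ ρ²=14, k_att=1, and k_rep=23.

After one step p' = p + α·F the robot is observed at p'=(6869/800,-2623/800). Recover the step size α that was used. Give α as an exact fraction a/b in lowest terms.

F_att = 1·(g−p) = 1·(-4,-2) = (-4.0000,-2.0000)
o1: d²=10 ≤ ρ²=14; F_rep = 23·(3,-1)/10² = (0.6900,-0.2300)
o2: d²=164 > ρ²=14 → inactive
o3: d²=466 > ρ²=14 → inactive
F = F_att + ΣF_rep = (-3.3100,-2.2300)
Δp = p'−p = (-0.4138,-0.2787); α = Δx/Fx = (-331/800) / (-331/100) = 1/8
check: Δy/Fy = (-223/800) / (-223/100) = 1/8 ✓

α = 1/8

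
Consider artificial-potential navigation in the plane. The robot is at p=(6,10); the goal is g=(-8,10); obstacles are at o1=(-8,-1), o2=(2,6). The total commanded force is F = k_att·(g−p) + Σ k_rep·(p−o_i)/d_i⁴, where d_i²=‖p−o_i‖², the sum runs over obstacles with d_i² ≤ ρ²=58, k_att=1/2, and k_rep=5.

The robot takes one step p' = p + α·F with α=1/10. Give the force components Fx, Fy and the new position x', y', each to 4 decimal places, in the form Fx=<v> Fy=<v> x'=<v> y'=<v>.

F_att = 1/2·(g−p) = 1/2·(-14,0) = (-7.0000,0.0000)
o1: d²=317 > ρ²=58 → inactive
o2: d²=32 ≤ ρ²=58; F_rep = 5·(4,4)/32² = (0.0195,0.0195)
F = F_att + ΣF_rep = (-6.9805,0.0195)
p' = p + 1/10·F = (5.3020,10.0020)

Fx=-6.9805 Fy=0.0195 x'=5.3020 y'=10.0020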